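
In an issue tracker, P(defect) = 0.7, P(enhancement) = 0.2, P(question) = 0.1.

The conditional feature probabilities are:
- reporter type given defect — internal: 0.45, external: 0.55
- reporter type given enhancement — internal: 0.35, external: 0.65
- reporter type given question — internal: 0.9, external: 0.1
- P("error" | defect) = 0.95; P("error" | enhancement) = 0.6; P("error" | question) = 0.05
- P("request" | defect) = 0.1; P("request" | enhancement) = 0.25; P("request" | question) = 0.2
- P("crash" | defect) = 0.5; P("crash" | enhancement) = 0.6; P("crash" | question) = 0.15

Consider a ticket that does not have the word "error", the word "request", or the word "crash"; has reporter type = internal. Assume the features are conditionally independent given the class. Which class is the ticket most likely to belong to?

defect: 0.7 × 0.45 × (1−0.95) × (1−0.1) × (1−0.5) = 0.0070875
enhancement: 0.2 × 0.35 × (1−0.6) × (1−0.25) × (1−0.6) = 0.0084
question: 0.1 × 0.9 × (1−0.05) × (1−0.2) × (1−0.15) = 0.05814
Highest score → question.

question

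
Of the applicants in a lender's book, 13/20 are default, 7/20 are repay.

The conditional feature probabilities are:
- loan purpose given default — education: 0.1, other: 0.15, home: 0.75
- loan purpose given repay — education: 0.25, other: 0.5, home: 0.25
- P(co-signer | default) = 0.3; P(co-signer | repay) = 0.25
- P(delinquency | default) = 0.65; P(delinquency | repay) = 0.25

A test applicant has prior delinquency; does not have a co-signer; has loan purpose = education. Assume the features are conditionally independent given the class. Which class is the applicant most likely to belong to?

default

default: 0.65 × 0.1 × (1−0.3) × 0.65 = 0.029575
repay: 0.35 × 0.25 × (1−0.25) × 0.25 = 0.01640625
Highest score → default.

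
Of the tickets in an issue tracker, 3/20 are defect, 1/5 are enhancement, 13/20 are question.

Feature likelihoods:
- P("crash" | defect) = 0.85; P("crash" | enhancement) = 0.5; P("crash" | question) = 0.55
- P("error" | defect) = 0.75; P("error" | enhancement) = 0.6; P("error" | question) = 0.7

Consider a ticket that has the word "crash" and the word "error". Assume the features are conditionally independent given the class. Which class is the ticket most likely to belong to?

defect: 0.15 × 0.85 × 0.75 = 0.095625
enhancement: 0.2 × 0.5 × 0.6 = 0.06
question: 0.65 × 0.55 × 0.7 = 0.25025
Highest score → question.

question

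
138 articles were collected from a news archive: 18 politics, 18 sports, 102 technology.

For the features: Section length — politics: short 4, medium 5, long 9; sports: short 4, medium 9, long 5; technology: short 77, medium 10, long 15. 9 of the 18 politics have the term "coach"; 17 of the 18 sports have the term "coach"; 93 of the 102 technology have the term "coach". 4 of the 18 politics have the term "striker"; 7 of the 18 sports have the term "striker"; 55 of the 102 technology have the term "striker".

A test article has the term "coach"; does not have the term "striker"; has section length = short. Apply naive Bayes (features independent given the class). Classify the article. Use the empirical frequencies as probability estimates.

technology

politics: (18/138) × (4/18) × (9/18) × (14/18) ≈ 0.0112721
sports: (18/138) × (4/18) × (17/18) × (11/18) ≈ 0.0167293
technology: (102/138) × (77/102) × (93/102) × (47/102) ≈ 0.234419
Highest score → technology.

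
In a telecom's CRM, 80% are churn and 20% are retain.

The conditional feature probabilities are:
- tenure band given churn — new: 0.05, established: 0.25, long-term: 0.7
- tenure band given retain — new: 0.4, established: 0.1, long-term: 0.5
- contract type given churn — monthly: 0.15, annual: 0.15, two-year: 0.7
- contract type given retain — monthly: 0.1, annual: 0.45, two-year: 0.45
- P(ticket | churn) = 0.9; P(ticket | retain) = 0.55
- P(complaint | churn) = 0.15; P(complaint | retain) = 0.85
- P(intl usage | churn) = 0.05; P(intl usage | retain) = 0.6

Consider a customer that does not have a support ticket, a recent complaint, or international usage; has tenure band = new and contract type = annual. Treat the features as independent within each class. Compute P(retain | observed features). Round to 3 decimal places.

churn: 0.8 × 0.05 × 0.15 × (1−0.9) × (1−0.15) × (1−0.05) = 0.0004845
retain: 0.2 × 0.4 × 0.45 × (1−0.55) × (1−0.85) × (1−0.6) = 0.000972
P(retain | x) = 0.000972 / 0.0014565 ≈ 0.667

0.667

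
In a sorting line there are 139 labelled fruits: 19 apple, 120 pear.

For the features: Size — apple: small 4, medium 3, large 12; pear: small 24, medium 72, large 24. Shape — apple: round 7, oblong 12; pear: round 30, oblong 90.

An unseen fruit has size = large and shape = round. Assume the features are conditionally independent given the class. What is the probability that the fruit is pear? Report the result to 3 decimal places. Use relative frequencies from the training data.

apple: (19/139) × (12/19) × (7/19) ≈ 0.0318061
pear: (120/139) × (24/120) × (30/120) ≈ 0.0431655
P(pear | x) = 0.0431655 / 0.0749716 ≈ 0.576

0.576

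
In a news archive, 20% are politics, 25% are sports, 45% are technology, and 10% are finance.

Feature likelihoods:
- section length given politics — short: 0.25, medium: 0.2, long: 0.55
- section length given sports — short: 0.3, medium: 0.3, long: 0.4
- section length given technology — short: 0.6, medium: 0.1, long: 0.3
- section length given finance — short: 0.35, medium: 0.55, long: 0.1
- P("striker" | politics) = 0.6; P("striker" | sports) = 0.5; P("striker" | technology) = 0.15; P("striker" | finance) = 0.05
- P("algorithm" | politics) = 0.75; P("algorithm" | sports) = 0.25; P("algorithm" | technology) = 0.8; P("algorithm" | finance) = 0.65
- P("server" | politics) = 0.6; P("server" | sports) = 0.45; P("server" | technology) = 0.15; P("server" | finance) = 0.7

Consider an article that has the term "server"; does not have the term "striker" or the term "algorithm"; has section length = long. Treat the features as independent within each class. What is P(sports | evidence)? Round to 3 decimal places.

politics: 0.2 × 0.55 × (1−0.6) × (1−0.75) × 0.6 = 0.0066
sports: 0.25 × 0.4 × (1−0.5) × (1−0.25) × 0.45 = 0.016875
technology: 0.45 × 0.3 × (1−0.15) × (1−0.8) × 0.15 = 0.0034425
finance: 0.1 × 0.1 × (1−0.05) × (1−0.65) × 0.7 = 0.0023275
P(sports | x) = 0.016875 / 0.029245 ≈ 0.577

0.577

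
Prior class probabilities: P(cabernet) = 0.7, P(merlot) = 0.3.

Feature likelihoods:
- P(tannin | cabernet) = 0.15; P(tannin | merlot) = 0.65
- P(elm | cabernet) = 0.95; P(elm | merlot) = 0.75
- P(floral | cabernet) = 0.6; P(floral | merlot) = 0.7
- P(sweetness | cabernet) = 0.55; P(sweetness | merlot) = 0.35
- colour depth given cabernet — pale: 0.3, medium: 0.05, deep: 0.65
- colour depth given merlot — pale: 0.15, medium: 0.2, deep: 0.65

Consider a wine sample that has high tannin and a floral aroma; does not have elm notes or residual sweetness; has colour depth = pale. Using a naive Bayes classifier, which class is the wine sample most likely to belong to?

cabernet: 0.7 × 0.15 × (1−0.95) × 0.6 × (1−0.55) × 0.3 = 0.00042525
merlot: 0.3 × 0.65 × (1−0.75) × 0.7 × (1−0.35) × 0.15 = 0.0033271875
Highest score → merlot.

merlot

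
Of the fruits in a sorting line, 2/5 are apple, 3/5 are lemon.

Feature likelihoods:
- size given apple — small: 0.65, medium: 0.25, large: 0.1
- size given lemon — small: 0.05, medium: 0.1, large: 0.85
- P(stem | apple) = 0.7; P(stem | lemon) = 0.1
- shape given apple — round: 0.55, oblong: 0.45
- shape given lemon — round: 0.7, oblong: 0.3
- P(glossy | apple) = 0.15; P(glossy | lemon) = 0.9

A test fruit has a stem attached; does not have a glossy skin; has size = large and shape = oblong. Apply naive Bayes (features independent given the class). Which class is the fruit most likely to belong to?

apple: 0.4 × 0.1 × 0.7 × 0.45 × (1−0.15) = 0.01071
lemon: 0.6 × 0.85 × 0.1 × 0.3 × (1−0.9) = 0.00153
Highest score → apple.

apple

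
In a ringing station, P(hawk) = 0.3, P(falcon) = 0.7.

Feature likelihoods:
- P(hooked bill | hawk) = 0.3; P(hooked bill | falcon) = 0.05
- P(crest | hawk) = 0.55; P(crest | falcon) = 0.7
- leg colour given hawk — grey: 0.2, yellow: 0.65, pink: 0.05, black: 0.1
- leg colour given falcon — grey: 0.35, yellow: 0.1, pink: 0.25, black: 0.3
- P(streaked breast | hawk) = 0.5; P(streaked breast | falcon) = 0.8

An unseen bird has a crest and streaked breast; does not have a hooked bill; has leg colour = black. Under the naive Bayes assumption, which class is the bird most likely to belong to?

hawk: 0.3 × (1−0.3) × 0.55 × 0.1 × 0.5 = 0.005775
falcon: 0.7 × (1−0.05) × 0.7 × 0.3 × 0.8 = 0.11172
Highest score → falcon.

falcon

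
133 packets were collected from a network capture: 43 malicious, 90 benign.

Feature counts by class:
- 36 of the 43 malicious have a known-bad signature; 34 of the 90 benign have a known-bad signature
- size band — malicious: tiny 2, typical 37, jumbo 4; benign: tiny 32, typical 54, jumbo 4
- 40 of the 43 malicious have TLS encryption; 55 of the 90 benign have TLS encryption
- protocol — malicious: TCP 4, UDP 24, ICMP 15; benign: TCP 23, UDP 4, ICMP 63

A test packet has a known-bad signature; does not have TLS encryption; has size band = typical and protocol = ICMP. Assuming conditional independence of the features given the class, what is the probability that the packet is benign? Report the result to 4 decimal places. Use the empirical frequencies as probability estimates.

0.8805

malicious: (43/133) × (36/43) × (37/43) × (3/43) × (15/43) ≈ 0.00566839
benign: (90/133) × (34/90) × (54/90) × (35/90) × (63/90) ≈ 0.0417544
P(benign | x) = 0.0417544 / 0.04742279 ≈ 0.8805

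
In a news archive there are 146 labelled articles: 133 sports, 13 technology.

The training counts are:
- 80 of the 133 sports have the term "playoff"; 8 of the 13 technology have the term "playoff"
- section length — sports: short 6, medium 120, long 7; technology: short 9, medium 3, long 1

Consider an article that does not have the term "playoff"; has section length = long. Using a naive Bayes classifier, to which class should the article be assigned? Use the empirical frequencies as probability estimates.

sports: (133/146) × (53/133) × (7/133) ≈ 0.019106
technology: (13/146) × (5/13) × (1/13) ≈ 0.00263435
Highest score → sports.

sports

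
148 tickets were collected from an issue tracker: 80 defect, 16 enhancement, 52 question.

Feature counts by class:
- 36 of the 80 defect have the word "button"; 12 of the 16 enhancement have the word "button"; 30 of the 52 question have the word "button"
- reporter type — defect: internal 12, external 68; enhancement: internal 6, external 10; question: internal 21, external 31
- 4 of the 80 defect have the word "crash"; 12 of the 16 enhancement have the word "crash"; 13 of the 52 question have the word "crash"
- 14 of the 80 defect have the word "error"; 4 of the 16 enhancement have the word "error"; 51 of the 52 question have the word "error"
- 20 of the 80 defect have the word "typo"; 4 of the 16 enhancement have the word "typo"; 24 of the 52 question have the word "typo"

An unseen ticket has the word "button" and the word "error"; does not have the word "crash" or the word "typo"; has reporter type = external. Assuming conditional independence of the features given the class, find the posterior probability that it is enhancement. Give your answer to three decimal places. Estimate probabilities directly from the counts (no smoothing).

0.031

defect: (80/148) × (36/80) × (68/80) × (76/80) × (14/80) × (60/80) ≈ 0.02578
enhancement: (16/148) × (12/16) × (10/16) × (4/16) × (4/16) × (12/16) ≈ 0.00237542
question: (52/148) × (30/52) × (31/52) × (39/52) × (51/52) × (28/52) ≈ 0.0478631
P(enhancement | x) = 0.00237542 / 0.07601852 ≈ 0.031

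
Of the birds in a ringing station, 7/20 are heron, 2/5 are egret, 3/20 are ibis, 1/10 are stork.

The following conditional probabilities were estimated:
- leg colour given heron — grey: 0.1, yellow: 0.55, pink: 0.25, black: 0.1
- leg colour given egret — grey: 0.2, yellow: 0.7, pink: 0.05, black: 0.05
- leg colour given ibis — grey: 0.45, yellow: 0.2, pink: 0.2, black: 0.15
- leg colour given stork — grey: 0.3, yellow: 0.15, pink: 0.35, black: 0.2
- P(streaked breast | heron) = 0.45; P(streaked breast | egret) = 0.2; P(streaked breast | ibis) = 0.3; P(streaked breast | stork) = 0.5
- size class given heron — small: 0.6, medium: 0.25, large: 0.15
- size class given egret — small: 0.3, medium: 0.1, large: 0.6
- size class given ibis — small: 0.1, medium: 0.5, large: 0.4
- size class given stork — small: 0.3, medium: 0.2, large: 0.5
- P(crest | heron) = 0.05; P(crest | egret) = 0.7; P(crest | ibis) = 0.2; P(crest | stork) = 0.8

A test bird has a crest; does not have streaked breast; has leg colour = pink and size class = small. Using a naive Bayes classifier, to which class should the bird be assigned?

heron: 0.35 × 0.25 × (1−0.45) × 0.6 × 0.05 = 0.00144375
egret: 0.4 × 0.05 × (1−0.2) × 0.3 × 0.7 = 0.00336
ibis: 0.15 × 0.2 × (1−0.3) × 0.1 × 0.2 = 0.00042
stork: 0.1 × 0.35 × (1−0.5) × 0.3 × 0.8 = 0.0042
Highest score → stork.

stork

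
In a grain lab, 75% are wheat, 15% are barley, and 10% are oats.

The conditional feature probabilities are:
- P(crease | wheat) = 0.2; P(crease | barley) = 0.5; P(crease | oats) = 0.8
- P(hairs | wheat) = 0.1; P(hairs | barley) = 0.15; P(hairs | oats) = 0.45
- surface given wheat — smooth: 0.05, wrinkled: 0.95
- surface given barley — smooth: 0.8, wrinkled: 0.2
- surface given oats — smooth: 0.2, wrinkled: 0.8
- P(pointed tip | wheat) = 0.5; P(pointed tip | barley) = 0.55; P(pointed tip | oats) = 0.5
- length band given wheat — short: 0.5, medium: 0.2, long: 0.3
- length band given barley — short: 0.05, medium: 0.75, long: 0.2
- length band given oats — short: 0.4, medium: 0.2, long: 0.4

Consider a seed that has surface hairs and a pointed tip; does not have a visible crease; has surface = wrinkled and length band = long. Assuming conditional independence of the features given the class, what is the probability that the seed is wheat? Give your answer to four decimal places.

wheat: 0.75 × (1−0.2) × 0.1 × 0.95 × 0.5 × 0.3 = 0.00855
barley: 0.15 × (1−0.5) × 0.15 × 0.2 × 0.55 × 0.2 = 0.0002475
oats: 0.1 × (1−0.8) × 0.45 × 0.8 × 0.5 × 0.4 = 0.00144
P(wheat | x) = 0.00855 / 0.0102375 ≈ 0.8352

0.8352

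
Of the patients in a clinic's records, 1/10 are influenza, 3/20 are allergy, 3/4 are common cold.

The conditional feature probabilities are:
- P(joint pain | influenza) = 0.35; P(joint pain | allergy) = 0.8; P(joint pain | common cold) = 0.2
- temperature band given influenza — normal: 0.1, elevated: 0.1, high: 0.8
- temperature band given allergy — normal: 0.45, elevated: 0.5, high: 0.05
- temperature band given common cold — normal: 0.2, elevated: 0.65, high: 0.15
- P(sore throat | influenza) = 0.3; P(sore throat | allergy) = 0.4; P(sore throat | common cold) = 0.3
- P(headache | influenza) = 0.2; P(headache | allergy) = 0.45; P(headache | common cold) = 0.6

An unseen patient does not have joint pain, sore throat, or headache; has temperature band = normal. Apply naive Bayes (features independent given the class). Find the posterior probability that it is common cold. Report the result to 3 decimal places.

0.806

influenza: 0.1 × (1−0.35) × 0.1 × (1−0.3) × (1−0.2) = 0.00364
allergy: 0.15 × (1−0.8) × 0.45 × (1−0.4) × (1−0.45) = 0.004455
common cold: 0.75 × (1−0.2) × 0.2 × (1−0.3) × (1−0.6) = 0.0336
P(common cold | x) = 0.0336 / 0.041695 ≈ 0.806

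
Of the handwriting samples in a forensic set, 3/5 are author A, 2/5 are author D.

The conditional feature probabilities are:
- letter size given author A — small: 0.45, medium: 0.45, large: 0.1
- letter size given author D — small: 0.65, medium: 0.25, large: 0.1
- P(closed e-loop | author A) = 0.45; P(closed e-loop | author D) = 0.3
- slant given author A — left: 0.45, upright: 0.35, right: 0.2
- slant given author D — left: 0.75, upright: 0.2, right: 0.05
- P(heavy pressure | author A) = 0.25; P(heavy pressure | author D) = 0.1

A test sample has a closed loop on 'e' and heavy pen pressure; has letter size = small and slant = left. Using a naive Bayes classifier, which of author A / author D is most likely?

author A: 0.6 × 0.45 × 0.45 × 0.45 × 0.25 = 0.01366875
author D: 0.4 × 0.65 × 0.3 × 0.75 × 0.1 = 0.00585
Highest score → author A.

author A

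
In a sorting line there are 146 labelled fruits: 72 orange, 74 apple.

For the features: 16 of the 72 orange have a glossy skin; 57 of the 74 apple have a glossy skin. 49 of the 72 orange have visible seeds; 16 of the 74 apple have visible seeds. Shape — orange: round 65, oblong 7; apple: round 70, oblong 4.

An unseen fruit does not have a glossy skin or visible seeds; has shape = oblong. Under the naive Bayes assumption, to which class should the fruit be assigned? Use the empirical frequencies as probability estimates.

orange: (72/146) × (56/72) × (23/72) × (7/72) ≈ 0.0119123
apple: (74/146) × (17/74) × (58/74) × (4/74) ≈ 0.00493311
Highest score → orange.

orange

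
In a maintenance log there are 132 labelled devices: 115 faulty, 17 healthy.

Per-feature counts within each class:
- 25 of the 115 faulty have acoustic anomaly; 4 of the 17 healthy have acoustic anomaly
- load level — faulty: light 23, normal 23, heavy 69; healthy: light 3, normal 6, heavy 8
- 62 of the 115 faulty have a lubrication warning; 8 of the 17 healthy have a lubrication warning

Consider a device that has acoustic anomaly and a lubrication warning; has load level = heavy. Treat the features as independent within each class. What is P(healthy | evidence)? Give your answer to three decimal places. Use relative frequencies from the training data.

faulty: (115/132) × (25/115) × (69/115) × (62/115) ≈ 0.0612648
healthy: (17/132) × (4/17) × (8/17) × (8/17) ≈ 0.00671071
P(healthy | x) = 0.00671071 / 0.06797551 ≈ 0.099

0.099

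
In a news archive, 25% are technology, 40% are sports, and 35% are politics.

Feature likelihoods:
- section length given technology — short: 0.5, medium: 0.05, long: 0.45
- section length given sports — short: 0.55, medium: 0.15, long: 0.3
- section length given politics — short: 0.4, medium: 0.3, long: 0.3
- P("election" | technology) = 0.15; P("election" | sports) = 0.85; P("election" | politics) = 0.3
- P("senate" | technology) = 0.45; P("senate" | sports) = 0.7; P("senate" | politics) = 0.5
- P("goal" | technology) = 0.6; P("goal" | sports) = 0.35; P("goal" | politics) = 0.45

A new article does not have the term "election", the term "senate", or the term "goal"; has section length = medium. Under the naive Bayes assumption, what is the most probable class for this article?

politics

technology: 0.25 × 0.05 × (1−0.15) × (1−0.45) × (1−0.6) = 0.0023375
sports: 0.4 × 0.15 × (1−0.85) × (1−0.7) × (1−0.35) = 0.001755
politics: 0.35 × 0.3 × (1−0.3) × (1−0.5) × (1−0.45) = 0.0202125
Highest score → politics.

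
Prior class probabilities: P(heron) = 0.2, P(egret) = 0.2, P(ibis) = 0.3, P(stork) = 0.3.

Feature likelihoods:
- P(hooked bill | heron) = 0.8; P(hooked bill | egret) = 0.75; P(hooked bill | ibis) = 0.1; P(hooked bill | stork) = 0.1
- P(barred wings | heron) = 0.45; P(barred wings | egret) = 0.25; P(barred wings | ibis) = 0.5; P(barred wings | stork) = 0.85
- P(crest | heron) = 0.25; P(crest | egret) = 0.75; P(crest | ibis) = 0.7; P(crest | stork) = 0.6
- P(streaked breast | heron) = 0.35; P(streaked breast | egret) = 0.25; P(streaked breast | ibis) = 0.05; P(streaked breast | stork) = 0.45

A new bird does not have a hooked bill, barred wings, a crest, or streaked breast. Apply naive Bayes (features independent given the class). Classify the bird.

heron: 0.2 × (1−0.8) × (1−0.45) × (1−0.25) × (1−0.35) = 0.010725
egret: 0.2 × (1−0.75) × (1−0.25) × (1−0.75) × (1−0.25) = 0.00703125
ibis: 0.3 × (1−0.1) × (1−0.5) × (1−0.7) × (1−0.05) = 0.038475
stork: 0.3 × (1−0.1) × (1−0.85) × (1−0.6) × (1−0.45) = 0.00891
Highest score → ibis.

ibis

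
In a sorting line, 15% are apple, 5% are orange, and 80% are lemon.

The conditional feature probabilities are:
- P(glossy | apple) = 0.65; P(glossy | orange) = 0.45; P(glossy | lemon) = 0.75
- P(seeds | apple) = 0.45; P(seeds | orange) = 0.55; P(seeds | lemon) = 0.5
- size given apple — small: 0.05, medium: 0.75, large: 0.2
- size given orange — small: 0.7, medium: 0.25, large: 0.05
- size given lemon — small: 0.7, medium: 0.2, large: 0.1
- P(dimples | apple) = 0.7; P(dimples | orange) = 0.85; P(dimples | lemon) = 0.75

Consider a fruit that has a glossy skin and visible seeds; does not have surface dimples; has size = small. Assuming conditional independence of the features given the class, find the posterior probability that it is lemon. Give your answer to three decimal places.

0.964

apple: 0.15 × 0.65 × 0.45 × 0.05 × (1−0.7) = 0.000658125
orange: 0.05 × 0.45 × 0.55 × 0.7 × (1−0.85) = 0.001299375
lemon: 0.8 × 0.75 × 0.5 × 0.7 × (1−0.75) = 0.0525
P(lemon | x) = 0.0525 / 0.0544575 ≈ 0.964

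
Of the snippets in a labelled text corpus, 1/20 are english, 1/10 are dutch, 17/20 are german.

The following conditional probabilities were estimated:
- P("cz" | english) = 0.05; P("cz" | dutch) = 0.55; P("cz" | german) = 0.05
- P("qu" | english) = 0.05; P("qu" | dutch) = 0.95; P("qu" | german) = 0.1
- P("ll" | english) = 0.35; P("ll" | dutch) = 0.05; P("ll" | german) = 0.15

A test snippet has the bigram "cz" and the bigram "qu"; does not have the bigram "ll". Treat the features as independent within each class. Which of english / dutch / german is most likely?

dutch

english: 0.05 × 0.05 × 0.05 × (1−0.35) = 0.00008125
dutch: 0.1 × 0.55 × 0.95 × (1−0.05) = 0.0496375
german: 0.85 × 0.05 × 0.1 × (1−0.15) = 0.0036125
Highest score → dutch.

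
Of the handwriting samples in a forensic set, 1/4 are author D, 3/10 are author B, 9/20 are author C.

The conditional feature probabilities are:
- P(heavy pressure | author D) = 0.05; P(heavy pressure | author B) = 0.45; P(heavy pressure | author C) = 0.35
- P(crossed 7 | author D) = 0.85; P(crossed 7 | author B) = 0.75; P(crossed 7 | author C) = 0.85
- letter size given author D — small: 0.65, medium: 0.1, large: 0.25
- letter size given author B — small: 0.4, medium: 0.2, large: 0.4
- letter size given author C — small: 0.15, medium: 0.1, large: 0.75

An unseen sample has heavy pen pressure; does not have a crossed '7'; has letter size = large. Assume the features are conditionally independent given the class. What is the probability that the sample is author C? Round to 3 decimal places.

author D: 0.25 × 0.05 × (1−0.85) × 0.25 = 0.00046875
author B: 0.3 × 0.45 × (1−0.75) × 0.4 = 0.0135
author C: 0.45 × 0.35 × (1−0.85) × 0.75 = 0.01771875
P(author C | x) = 0.01771875 / 0.0316875 ≈ 0.559

0.559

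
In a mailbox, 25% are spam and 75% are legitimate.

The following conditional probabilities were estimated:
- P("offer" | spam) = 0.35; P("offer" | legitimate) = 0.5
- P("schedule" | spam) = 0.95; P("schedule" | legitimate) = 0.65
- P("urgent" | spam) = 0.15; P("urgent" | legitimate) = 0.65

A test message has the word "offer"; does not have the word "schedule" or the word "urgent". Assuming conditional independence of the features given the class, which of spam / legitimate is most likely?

spam: 0.25 × 0.35 × (1−0.95) × (1−0.15) = 0.00371875
legitimate: 0.75 × 0.5 × (1−0.65) × (1−0.65) = 0.0459375
Highest score → legitimate.

legitimate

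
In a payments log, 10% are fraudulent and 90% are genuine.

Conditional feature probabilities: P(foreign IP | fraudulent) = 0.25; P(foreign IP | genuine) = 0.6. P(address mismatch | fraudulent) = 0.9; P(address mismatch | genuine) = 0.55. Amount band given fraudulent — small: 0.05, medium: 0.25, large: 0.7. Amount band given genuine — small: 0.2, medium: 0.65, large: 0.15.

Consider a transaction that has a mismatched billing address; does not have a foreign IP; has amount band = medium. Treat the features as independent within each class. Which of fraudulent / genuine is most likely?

genuine

fraudulent: 0.1 × (1−0.25) × 0.9 × 0.25 = 0.016875
genuine: 0.9 × (1−0.6) × 0.55 × 0.65 = 0.1287
Highest score → genuine.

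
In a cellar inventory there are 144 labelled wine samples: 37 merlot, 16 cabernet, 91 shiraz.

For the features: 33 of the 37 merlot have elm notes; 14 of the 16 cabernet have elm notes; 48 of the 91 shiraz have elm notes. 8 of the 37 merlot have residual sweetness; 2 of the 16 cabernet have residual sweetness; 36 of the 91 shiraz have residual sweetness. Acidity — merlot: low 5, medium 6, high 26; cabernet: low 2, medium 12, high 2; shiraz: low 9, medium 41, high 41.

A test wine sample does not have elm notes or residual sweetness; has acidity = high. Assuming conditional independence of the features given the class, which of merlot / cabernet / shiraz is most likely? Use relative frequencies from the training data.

shiraz

merlot: (37/144) × (4/37) × (29/37) × (26/37) ≈ 0.0152991
cabernet: (16/144) × (2/16) × (14/16) × (2/16) ≈ 0.0015191
shiraz: (91/144) × (43/91) × (55/91) × (41/91) ≈ 0.0813148
Highest score → shiraz.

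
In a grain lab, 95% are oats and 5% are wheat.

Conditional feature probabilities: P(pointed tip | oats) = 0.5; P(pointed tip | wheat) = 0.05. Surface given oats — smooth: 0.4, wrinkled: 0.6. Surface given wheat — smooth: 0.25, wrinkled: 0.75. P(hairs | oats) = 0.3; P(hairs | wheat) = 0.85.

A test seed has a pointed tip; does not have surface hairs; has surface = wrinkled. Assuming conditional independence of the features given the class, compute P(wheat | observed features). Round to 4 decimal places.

0.0014

oats: 0.95 × 0.5 × 0.6 × (1−0.3) = 0.1995
wheat: 0.05 × 0.05 × 0.75 × (1−0.85) = 0.00028125
P(wheat | x) = 0.00028125 / 0.19978125 ≈ 0.0014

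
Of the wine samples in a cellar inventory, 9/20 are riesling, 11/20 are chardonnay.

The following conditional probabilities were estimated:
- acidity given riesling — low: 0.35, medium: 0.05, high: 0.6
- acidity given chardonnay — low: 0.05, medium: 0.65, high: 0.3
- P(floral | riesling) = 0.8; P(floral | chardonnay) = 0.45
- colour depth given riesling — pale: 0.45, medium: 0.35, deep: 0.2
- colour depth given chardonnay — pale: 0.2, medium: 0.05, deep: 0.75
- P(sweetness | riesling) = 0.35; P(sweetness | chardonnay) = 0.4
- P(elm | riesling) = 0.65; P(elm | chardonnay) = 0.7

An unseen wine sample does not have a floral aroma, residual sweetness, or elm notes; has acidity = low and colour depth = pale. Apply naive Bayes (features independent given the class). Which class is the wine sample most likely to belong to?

riesling

riesling: 0.45 × 0.35 × (1−0.8) × 0.45 × (1−0.35) × (1−0.65) = 0.0032248125
chardonnay: 0.55 × 0.05 × (1−0.45) × 0.2 × (1−0.4) × (1−0.7) = 0.0005445
Highest score → riesling.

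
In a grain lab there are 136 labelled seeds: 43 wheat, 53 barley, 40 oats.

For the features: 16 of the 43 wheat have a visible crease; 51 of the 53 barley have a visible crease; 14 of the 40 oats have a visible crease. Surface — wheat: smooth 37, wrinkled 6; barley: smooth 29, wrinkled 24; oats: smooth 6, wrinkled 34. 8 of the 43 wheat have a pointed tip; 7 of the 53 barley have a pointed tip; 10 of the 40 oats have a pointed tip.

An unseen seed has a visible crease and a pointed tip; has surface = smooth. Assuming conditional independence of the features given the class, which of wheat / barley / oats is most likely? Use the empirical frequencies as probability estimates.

wheat: (43/136) × (16/43) × (37/43) × (8/43) ≈ 0.0188337
barley: (53/136) × (51/53) × (29/53) × (7/53) ≈ 0.0271004
oats: (40/136) × (14/40) × (6/40) × (10/40) ≈ 0.00386029
Highest score → barley.

barley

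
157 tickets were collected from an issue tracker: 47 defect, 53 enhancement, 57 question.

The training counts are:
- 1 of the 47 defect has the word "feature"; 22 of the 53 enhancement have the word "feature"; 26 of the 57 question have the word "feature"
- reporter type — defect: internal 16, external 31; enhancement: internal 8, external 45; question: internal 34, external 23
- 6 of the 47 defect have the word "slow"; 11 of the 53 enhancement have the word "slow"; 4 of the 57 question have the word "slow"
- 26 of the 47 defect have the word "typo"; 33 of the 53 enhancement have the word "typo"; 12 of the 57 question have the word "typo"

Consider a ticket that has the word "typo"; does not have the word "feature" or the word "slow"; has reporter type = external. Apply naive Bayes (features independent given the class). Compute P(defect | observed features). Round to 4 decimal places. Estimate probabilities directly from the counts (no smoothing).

0.4868

defect: (47/157) × (46/47) × (31/47) × (41/47) × (26/47) ≈ 0.0932574
enhancement: (53/157) × (31/53) × (45/53) × (42/53) × (33/53) ≈ 0.0827199
question: (57/157) × (31/57) × (23/57) × (53/57) × (12/57) ≈ 0.0155963
P(defect | x) = 0.0932574 / 0.1915736 ≈ 0.4868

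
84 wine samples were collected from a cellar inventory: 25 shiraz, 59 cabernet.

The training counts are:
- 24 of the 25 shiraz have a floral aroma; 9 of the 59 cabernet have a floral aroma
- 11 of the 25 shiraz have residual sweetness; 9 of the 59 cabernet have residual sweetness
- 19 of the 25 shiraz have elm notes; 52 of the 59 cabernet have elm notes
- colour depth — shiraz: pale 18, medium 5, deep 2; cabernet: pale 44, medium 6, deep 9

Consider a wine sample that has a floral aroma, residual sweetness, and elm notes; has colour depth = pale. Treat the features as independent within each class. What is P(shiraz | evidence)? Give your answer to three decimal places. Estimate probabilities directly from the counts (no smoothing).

shiraz: (25/84) × (24/25) × (11/25) × (19/25) × (18/25) ≈ 0.0687909
cabernet: (59/84) × (9/59) × (9/59) × (52/59) × (44/59) ≈ 0.0107425
P(shiraz | x) = 0.0687909 / 0.0795334 ≈ 0.865

0.865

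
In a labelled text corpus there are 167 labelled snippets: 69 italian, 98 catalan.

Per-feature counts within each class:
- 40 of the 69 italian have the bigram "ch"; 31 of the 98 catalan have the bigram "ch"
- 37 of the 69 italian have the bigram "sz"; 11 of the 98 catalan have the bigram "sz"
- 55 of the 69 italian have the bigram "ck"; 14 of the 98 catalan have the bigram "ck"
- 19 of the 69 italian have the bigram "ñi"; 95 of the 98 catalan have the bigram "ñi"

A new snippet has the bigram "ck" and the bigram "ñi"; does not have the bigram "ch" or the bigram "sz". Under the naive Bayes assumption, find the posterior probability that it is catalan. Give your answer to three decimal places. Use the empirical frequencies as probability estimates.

0.736

italian: (69/167) × (29/69) × (32/69) × (55/69) × (19/69) ≈ 0.0176767
catalan: (98/167) × (67/98) × (87/98) × (14/98) × (95/98) ≈ 0.0493232
P(catalan | x) = 0.0493232 / 0.0669999 ≈ 0.736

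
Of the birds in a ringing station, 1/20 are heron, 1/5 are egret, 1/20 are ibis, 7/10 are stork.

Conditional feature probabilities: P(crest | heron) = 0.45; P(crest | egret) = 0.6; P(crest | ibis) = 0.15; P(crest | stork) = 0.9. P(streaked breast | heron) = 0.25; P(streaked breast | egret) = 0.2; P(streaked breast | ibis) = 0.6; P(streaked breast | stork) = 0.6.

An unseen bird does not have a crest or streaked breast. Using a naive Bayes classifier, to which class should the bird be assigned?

heron: 0.05 × (1−0.45) × (1−0.25) = 0.020625
egret: 0.2 × (1−0.6) × (1−0.2) = 0.064
ibis: 0.05 × (1−0.15) × (1−0.6) = 0.017
stork: 0.7 × (1−0.9) × (1−0.6) = 0.028
Highest score → egret.

egret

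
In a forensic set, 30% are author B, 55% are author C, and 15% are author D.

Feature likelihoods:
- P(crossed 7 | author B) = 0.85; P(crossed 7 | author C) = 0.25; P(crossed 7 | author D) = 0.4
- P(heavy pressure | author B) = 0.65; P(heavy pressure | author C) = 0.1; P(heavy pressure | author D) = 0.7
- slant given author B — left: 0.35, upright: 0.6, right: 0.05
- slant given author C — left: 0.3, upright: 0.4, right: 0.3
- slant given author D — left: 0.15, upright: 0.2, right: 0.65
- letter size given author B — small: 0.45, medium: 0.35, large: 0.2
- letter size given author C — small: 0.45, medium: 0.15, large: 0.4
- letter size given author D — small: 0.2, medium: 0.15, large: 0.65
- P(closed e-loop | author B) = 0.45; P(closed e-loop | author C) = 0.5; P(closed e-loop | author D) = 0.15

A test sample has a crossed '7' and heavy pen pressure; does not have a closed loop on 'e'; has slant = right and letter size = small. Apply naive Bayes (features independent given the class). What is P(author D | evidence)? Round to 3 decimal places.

0.609

author B: 0.3 × 0.85 × 0.65 × 0.05 × 0.45 × (1−0.45) = 0.00205115625
author C: 0.55 × 0.25 × 0.1 × 0.3 × 0.45 × (1−0.5) = 0.000928125
author D: 0.15 × 0.4 × 0.7 × 0.65 × 0.2 × (1−0.15) = 0.004641
P(author D | x) = 0.004641 / 0.00762028125 ≈ 0.609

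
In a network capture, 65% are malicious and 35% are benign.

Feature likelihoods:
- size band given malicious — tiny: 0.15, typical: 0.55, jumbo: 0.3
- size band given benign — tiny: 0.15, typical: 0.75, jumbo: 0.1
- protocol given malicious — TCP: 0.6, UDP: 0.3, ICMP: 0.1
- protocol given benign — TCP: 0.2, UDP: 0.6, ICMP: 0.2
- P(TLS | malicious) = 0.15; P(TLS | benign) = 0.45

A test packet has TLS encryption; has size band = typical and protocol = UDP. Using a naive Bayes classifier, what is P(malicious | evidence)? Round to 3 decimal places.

malicious: 0.65 × 0.55 × 0.3 × 0.15 = 0.0160875
benign: 0.35 × 0.75 × 0.6 × 0.45 = 0.070875
P(malicious | x) = 0.0160875 / 0.0869625 ≈ 0.185

0.185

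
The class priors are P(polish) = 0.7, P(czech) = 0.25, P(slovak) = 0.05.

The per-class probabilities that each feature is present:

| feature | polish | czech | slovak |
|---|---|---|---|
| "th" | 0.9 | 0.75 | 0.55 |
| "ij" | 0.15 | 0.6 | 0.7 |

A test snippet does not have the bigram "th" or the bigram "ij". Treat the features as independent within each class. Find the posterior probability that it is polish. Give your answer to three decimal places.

0.652

polish: 0.7 × (1−0.9) × (1−0.15) = 0.0595
czech: 0.25 × (1−0.75) × (1−0.6) = 0.025
slovak: 0.05 × (1−0.55) × (1−0.7) = 0.00675
P(polish | x) = 0.0595 / 0.09125 ≈ 0.652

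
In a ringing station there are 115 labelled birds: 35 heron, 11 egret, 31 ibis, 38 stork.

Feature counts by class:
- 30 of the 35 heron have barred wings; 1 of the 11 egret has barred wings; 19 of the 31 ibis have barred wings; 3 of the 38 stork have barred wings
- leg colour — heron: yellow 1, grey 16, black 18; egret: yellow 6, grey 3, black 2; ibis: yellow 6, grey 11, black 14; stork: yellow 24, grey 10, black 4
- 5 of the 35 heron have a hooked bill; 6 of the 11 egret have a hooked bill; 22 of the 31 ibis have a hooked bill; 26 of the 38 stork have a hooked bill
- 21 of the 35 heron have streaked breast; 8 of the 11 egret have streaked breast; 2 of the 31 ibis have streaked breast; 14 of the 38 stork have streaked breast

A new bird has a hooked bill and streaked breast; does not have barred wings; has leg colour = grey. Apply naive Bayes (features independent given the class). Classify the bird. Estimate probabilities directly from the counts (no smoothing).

stork

heron: (35/115) × (5/35) × (16/35) × (5/35) × (21/35) ≈ 0.00170364
egret: (11/115) × (10/11) × (3/11) × (6/11) × (8/11) ≈ 0.00940777
ibis: (31/115) × (12/31) × (11/31) × (22/31) × (2/31) ≈ 0.00169529
stork: (38/115) × (35/38) × (10/38) × (26/38) × (14/38) ≈ 0.0201893
Highest score → stork.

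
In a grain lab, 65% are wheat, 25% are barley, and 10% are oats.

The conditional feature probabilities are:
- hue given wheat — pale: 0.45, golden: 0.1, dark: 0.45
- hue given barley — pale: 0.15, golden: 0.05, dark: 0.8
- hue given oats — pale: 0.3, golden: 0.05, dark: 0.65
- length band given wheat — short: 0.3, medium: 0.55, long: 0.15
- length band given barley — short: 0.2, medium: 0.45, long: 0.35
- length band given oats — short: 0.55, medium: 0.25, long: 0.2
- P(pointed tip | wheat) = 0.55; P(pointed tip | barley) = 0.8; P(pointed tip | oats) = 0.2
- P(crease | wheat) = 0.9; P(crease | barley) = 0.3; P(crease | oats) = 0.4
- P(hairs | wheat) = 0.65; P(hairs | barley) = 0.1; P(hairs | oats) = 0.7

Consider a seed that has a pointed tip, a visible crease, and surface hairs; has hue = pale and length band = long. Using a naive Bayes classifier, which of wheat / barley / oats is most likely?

wheat: 0.65 × 0.45 × 0.15 × 0.55 × 0.9 × 0.65 = 0.01411678125
barley: 0.25 × 0.15 × 0.35 × 0.8 × 0.3 × 0.1 = 0.000315
oats: 0.1 × 0.3 × 0.2 × 0.2 × 0.4 × 0.7 = 0.000336
Highest score → wheat.

wheat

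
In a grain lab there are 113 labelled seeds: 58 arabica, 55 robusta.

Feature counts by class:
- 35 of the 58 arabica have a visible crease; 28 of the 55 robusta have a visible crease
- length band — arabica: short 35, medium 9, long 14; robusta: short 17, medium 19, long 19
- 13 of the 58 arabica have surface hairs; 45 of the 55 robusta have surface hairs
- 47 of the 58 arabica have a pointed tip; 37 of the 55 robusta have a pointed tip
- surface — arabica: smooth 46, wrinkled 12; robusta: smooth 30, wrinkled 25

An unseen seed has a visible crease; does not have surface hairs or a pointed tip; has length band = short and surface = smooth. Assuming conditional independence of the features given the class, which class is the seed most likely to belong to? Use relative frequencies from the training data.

arabica

arabica: (58/113) × (35/58) × (35/58) × (45/58) × (11/58) × (46/58) ≈ 0.0218127
robusta: (55/113) × (28/55) × (17/55) × (10/55) × (18/55) × (30/55) ≈ 0.00248583
Highest score → arabica.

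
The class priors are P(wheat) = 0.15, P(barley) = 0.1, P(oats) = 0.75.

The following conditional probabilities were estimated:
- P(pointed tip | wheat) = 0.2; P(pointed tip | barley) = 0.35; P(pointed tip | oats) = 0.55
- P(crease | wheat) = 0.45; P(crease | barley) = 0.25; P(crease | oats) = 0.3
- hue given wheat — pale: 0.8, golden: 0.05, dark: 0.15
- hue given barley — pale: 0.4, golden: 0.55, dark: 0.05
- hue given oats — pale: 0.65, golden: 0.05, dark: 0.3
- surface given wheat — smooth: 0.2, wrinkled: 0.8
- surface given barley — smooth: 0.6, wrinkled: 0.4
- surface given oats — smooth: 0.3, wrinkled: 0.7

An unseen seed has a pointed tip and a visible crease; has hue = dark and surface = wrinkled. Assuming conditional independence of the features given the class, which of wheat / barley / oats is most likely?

wheat: 0.15 × 0.2 × 0.45 × 0.15 × 0.8 = 0.00162
barley: 0.1 × 0.35 × 0.25 × 0.05 × 0.4 = 0.000175
oats: 0.75 × 0.55 × 0.3 × 0.3 × 0.7 = 0.0259875
Highest score → oats.

oats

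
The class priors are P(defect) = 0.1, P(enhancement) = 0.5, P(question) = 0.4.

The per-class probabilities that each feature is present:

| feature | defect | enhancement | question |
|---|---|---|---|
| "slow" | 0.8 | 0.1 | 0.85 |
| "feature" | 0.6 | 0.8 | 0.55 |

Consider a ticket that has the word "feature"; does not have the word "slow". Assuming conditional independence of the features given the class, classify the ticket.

enhancement

defect: 0.1 × (1−0.8) × 0.6 = 0.012
enhancement: 0.5 × (1−0.1) × 0.8 = 0.36
question: 0.4 × (1−0.85) × 0.55 = 0.033
Highest score → enhancement.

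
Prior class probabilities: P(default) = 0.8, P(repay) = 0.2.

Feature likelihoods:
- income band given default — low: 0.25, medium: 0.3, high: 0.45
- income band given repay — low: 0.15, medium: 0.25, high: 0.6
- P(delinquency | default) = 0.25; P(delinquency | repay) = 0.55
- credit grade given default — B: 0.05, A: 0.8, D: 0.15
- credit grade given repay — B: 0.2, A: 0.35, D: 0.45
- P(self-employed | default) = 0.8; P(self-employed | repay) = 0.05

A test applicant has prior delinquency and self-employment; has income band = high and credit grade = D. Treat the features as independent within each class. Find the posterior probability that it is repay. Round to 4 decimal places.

0.1209

default: 0.8 × 0.45 × 0.25 × 0.15 × 0.8 = 0.0108
repay: 0.2 × 0.6 × 0.55 × 0.45 × 0.05 = 0.001485
P(repay | x) = 0.001485 / 0.012285 ≈ 0.1209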